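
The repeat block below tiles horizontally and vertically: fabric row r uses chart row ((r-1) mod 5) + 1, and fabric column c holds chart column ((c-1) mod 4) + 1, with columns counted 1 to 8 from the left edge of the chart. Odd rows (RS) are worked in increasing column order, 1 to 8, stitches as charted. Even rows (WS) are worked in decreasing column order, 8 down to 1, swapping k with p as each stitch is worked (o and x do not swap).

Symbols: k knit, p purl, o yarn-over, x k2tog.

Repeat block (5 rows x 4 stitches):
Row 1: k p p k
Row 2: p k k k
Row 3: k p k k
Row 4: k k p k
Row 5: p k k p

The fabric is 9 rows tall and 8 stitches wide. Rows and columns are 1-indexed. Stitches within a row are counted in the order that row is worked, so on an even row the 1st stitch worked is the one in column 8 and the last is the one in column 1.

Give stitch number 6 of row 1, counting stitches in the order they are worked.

Result:
p

Derivation:
Row 1 uses chart row ((1-1) mod 5)+1 = 1. Row 1 is odd, so RS.
Chart row 1 tiled across columns 1-8: k p p k k p p k
RS row: no reversal, no swap; stitch n worked = column n.
The 6th stitch worked is p.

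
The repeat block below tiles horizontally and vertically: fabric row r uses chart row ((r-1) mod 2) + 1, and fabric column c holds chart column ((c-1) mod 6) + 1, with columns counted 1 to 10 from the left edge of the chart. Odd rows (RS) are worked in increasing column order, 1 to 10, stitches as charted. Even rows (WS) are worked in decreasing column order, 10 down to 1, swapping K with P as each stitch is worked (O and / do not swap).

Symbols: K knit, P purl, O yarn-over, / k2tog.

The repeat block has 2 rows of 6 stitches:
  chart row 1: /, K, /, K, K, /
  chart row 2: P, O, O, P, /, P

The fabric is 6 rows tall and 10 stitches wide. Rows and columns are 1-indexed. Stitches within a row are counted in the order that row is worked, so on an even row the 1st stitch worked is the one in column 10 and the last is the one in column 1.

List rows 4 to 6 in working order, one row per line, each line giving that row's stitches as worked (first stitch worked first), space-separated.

Row 4: chart row 2, WS - tiled (columns 1-10): P O O P / P P O O P; work from column 10 back to 1 with K<->P swapped.
Row 5: chart row 1, RS - tile across columns 1-10 and work as-is.
Row 6: chart row 2, WS - tiled (columns 1-10): P O O P / P P O O P; work from column 10 back to 1 with K<->P swapped.

Result:
K O O K K / K O O K
/ K / K K / / K / K
K O O K K / K O O K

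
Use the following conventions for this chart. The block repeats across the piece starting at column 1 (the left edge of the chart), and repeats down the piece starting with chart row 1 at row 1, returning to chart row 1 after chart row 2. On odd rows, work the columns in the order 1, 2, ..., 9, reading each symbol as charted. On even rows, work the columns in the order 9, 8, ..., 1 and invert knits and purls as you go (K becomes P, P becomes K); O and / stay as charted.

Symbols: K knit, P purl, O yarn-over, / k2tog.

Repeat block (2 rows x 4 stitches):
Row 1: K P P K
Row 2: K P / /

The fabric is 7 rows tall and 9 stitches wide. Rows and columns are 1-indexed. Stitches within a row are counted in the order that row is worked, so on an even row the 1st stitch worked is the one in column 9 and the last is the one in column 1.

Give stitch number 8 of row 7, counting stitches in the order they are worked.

Result:
K

Derivation:
Row 7 uses chart row ((7-1) mod 2)+1 = 1. Row 7 is odd, so RS.
Chart row 1 tiled across columns 1-9: K P P K K P P K K
RS row: no reversal, no swap; stitch n worked = column n.
Stitch 8 in working order -> K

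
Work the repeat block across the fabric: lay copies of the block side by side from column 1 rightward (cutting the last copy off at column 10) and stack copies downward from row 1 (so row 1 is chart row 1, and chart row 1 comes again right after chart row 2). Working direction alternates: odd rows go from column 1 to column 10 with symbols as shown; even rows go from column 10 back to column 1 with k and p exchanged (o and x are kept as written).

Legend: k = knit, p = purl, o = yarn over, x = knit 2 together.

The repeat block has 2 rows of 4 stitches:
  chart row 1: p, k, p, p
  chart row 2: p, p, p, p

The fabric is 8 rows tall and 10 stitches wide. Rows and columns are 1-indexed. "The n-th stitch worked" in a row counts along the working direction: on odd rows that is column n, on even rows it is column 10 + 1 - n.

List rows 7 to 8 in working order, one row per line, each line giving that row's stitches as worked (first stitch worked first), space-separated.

Row 7: chart row 1, RS - tile across columns 1-10 and work as-is.
Row 8: chart row 2, WS - tiled (columns 1-10): p p p p p p p p p p; work from column 10 back to 1 with k<->p swapped.

Rows as worked:
p k p p p k p p p k
k k k k k k k k k k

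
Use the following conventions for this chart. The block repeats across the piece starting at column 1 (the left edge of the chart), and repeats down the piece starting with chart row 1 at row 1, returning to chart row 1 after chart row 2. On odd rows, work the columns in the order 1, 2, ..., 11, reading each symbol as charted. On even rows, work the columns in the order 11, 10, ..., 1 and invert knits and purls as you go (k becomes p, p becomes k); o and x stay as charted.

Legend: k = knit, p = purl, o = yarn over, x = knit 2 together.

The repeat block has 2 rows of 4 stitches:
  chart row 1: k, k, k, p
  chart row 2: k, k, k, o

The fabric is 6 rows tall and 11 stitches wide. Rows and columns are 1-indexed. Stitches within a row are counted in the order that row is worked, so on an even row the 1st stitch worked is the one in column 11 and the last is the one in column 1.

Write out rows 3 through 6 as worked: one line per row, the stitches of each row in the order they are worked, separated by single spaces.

Row 3: chart row 1, RS - tile across columns 1-11 and work as-is.
Row 4: chart row 2, WS - tiled (columns 1-11): k k k o k k k o k k k; work from column 11 back to 1 with k<->p swapped.
Row 5: chart row 1, RS - tile across columns 1-11 and work as-is.
Row 6: chart row 2, WS - tiled (columns 1-11): k k k o k k k o k k k; work from column 11 back to 1 with k<->p swapped.

Rows as worked:
k k k p k k k p k k k
p p p o p p p o p p p
k k k p k k k p k k k
p p p o p p p o p p p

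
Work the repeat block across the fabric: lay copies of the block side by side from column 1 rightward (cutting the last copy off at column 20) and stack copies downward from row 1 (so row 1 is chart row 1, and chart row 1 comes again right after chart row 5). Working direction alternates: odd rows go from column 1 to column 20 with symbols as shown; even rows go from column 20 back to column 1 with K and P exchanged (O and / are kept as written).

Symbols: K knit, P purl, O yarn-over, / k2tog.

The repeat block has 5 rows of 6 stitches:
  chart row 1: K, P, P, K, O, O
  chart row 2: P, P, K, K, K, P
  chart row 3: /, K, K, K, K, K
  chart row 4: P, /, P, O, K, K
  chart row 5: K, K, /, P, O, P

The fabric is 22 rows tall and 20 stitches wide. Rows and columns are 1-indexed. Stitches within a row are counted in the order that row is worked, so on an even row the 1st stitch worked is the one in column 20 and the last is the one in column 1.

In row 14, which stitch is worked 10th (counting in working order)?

For row 14: chart row = ((14-1) mod 5) + 1 = 4; this is a WS (even) row.
Chart row 4 tiled across columns 1-20: P / P O K K P / P O K K P / P O K K P /
WS: work from column 20 back to column 1 (reverse the tiled row), swapping K<->P (O and / unchanged).
Row 14 as worked: / K P P O K / K P P O K / K P P O K / K
The 10th stitch worked is P.

== STITCH ==
P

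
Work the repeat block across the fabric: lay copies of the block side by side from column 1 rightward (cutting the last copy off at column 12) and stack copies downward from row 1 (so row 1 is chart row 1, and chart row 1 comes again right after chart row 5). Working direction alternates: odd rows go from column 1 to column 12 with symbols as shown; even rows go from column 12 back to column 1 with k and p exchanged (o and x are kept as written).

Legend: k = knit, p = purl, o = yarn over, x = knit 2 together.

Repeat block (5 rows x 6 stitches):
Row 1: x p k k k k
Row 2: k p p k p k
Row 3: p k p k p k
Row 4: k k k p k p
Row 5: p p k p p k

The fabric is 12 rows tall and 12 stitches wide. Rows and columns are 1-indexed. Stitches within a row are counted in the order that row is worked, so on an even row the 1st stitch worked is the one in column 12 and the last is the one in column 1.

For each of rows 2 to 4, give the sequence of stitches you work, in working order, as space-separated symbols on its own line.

Row 2: chart row 2, WS - tiled (columns 1-12): k p p k p k k p p k p k; work from column 12 back to 1 with k<->p swapped.
Row 3: chart row 3, RS - tile across columns 1-12 and work as-is.
Row 4: chart row 4, WS - tiled (columns 1-12): k k k p k p k k k p k p; work from column 12 back to 1 with k<->p swapped.

== ROWS AS WORKED ==
p k p k k p p k p k k p
p k p k p k p k p k p k
k p k p p p k p k p p p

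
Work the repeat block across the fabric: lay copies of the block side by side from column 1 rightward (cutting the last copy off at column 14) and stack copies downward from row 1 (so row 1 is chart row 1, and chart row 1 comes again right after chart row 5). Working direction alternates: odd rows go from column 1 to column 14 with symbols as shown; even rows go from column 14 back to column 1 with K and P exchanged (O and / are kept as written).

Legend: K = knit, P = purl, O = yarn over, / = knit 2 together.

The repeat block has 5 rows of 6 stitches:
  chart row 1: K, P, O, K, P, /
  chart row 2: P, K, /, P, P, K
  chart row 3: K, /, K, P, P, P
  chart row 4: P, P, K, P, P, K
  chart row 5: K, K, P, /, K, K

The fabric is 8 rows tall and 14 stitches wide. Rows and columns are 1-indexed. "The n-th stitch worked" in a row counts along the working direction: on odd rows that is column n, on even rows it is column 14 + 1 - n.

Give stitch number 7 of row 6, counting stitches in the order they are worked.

Result:
K

Derivation:
For row 6: chart row = ((6-1) mod 5) + 1 = 1; this is a WS (even) row.
Chart row 1 tiled across columns 1-14: K P O K P / K P O K P / K P
WS: work from column 14 back to column 1 (reverse the tiled row), swapping K<->P (O and / unchanged).
Row 6 as worked: K P / K P O K P / K P O K P
Stitch 7 in working order -> K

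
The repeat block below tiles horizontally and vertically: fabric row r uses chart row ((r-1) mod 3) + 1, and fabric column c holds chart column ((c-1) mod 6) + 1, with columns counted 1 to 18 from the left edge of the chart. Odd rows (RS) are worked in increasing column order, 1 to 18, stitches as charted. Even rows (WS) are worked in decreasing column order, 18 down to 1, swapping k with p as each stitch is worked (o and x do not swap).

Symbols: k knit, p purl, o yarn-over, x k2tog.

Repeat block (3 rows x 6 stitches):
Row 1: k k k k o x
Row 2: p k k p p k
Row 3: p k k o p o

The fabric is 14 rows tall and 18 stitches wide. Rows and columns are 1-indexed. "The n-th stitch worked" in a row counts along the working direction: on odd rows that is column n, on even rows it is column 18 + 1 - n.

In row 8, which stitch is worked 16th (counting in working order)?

Result:
p

Derivation:
Row 8: (8-1) mod 3 = 1, so use chart row 2. Even row -> WS.
Chart row 2 tiled across columns 1-18: p k k p p k p k k p p k p k k p p k
Wrong side: read the tiled row from column 18 down to 1 and exchange k with p (leave o, x).
Row 8 as worked: p k k p p k p k k p p k p k k p p k
Counting 16 along the worked row gives p.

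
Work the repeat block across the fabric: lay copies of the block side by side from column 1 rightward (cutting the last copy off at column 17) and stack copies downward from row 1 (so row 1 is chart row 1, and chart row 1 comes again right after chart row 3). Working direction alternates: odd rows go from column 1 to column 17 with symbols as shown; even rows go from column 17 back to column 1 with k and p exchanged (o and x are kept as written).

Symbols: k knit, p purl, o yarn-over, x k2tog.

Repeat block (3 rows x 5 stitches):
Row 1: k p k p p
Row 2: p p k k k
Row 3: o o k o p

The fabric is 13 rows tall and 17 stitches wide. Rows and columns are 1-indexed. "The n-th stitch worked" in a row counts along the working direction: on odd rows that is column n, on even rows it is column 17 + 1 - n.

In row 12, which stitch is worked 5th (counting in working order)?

For row 12: chart row = ((12-1) mod 3) + 1 = 3; this is a WS (even) row.
Chart row 3 tiled across columns 1-17: o o k o p o o k o p o o k o p o o
Wrong side: read the tiled row from column 17 down to 1 and exchange k with p (leave o, x).
Row 12 as worked: o o k o p o o k o p o o k o p o o
The 5th stitch worked is p.

Stitch:
p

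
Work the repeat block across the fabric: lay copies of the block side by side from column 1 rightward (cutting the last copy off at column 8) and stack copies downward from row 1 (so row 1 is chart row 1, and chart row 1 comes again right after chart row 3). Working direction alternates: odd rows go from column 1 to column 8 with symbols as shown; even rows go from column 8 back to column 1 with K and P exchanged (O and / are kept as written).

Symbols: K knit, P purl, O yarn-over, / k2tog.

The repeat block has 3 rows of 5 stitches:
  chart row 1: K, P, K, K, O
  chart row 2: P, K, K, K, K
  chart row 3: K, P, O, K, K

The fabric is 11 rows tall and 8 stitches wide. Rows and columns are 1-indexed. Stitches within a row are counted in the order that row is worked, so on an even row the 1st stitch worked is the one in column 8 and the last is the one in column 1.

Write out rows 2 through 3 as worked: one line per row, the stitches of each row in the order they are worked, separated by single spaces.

Row 2: chart row 2, WS - tiled (columns 1-8): P K K K K P K K; work from column 8 back to 1 with K<->P swapped.
Row 3: chart row 3, RS - tile across columns 1-8 and work as-is.

Rows as worked:
P P K P P P P K
K P O K K K P O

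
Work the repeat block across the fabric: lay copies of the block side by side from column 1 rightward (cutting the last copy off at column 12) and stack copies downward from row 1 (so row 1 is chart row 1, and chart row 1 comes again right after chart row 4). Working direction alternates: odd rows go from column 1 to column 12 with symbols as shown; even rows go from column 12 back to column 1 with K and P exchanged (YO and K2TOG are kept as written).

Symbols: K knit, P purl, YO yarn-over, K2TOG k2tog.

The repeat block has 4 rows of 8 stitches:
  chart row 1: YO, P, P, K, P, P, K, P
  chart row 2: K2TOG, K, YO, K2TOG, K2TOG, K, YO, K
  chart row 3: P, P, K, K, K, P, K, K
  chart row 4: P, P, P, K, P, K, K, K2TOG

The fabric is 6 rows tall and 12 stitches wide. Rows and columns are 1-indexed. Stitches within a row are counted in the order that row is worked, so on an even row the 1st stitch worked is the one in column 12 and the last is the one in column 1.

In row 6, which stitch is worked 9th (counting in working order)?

For row 6: chart row = ((6-1) mod 4) + 1 = 2; this is a WS (even) row.
Chart row 2 tiled across columns 1-12: K2TOG K YO K2TOG K2TOG K YO K K2TOG K YO K2TOG
Wrong side: read the tiled row from column 12 down to 1 and exchange K with P (leave YO, K2TOG).
Row 6 as worked: K2TOG YO P K2TOG P YO P K2TOG K2TOG YO P K2TOG
Counting 9 along the worked row gives K2TOG.

Stitch:
K2TOG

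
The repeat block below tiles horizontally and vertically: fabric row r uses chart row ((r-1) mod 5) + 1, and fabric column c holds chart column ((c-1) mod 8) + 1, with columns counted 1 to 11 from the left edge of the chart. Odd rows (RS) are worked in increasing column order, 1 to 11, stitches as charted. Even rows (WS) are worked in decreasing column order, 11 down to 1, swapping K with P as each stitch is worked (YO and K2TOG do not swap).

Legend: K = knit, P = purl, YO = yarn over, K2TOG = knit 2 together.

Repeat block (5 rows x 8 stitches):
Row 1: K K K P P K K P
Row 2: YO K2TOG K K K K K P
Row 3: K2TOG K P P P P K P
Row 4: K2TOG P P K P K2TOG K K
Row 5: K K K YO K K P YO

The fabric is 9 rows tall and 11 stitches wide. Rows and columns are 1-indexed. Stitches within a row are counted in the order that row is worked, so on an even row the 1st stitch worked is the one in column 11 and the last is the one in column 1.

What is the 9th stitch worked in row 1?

Stitch:
K

Derivation:
Row 1 uses chart row ((1-1) mod 5)+1 = 1. Row 1 is odd, so RS.
Chart row 1 tiled across columns 1-11: K K K P P K K P K K K
Right side: take the tiled row as-is (worked left to right from column 1).
Counting 9 along the worked row gives K.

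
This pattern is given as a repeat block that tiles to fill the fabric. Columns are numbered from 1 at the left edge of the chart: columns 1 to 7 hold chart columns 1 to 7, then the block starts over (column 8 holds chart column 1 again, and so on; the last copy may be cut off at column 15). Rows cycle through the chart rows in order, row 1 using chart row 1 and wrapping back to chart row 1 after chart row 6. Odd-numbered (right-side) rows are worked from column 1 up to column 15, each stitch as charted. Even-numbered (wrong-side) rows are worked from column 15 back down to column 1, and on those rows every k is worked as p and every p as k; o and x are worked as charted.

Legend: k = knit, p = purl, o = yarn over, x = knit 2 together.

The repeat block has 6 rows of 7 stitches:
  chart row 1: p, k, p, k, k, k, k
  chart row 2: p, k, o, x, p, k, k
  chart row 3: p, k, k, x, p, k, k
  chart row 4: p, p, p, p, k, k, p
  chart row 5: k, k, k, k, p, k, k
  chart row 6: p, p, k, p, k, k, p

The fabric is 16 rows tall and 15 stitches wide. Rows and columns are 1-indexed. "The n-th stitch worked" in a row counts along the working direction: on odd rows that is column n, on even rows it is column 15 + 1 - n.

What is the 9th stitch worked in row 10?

Stitch:
k

Derivation:
For row 10: chart row = ((10-1) mod 6) + 1 = 4; this is a WS (even) row.
Chart row 4 tiled across columns 1-15: p p p p k k p p p p p k k p p
WS: work from column 15 back to column 1 (reverse the tiled row), swapping k<->p (o and x unchanged).
Row 10 as worked: k k p p k k k k k p p k k k k
Stitch 9 in working order -> k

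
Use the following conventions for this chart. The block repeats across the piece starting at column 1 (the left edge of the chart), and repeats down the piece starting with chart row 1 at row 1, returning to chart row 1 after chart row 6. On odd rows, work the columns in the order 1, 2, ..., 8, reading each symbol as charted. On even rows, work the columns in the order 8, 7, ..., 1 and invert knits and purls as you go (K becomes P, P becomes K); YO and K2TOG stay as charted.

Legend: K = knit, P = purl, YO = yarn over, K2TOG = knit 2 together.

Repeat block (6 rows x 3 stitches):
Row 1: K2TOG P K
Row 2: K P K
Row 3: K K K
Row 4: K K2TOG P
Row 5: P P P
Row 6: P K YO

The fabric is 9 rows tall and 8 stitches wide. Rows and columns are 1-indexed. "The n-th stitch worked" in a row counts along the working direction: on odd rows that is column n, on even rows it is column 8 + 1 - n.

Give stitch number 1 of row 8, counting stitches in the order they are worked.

Result:
K

Derivation:
Row 8: (8-1) mod 6 = 1, so use chart row 2. Even row -> WS.
Chart row 2 tiled across columns 1-8: K P K K P K K P
Wrong side: read the tiled row from column 8 down to 1 and exchange K with P (leave YO, K2TOG).
Row 8 as worked: K P P K P P K P
Stitch 1 in working order -> K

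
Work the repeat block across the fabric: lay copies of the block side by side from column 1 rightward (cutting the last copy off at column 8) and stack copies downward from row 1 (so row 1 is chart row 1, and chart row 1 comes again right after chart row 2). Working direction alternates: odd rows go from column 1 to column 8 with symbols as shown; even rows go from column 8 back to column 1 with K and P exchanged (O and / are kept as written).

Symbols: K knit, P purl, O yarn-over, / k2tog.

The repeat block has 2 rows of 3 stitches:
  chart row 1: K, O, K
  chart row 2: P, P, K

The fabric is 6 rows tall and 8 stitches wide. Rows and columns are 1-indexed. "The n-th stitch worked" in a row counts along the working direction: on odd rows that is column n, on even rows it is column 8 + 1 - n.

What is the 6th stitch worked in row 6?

Row 6 uses chart row ((6-1) mod 2)+1 = 2. Row 6 is even, so WS.
Chart row 2 tiled across columns 1-8: P P K P P K P P
WS row: flip the tiled sequence (start at column 8) and apply K<->P; O and / stay.
Row 6 as worked: K K P K K P K K
Stitch 6 in working order -> P

Result:
P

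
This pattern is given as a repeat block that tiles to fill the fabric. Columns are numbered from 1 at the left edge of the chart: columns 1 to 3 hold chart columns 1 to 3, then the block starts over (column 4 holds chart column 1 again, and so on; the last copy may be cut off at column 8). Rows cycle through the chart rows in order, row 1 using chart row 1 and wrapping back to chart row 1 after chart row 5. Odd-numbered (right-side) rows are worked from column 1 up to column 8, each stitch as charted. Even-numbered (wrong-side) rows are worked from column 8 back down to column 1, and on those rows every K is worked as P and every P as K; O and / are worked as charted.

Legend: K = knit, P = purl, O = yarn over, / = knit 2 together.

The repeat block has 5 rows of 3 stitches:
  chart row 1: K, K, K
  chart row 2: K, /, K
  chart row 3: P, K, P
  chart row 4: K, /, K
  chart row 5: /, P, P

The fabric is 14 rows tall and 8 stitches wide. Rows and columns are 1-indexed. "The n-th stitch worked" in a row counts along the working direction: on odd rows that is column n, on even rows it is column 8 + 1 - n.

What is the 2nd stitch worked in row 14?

Stitch:
P

Derivation:
For row 14: chart row = ((14-1) mod 5) + 1 = 4; this is a WS (even) row.
Chart row 4 tiled across columns 1-8: K / K K / K K /
Wrong side: read the tiled row from column 8 down to 1 and exchange K with P (leave O, /).
Row 14 as worked: / P P / P P / P
The 2nd stitch worked is P.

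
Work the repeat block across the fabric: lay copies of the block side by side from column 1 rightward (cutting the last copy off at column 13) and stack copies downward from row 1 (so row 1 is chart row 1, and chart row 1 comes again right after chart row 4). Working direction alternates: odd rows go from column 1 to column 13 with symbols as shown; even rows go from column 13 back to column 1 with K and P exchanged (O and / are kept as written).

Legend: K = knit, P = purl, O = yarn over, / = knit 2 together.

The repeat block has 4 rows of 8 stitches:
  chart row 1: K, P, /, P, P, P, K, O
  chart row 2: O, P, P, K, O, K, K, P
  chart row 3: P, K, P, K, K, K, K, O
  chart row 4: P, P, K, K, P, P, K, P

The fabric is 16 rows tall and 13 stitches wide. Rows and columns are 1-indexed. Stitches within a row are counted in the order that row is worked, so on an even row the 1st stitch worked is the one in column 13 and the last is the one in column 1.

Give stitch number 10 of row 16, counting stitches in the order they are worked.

For row 16: chart row = ((16-1) mod 4) + 1 = 4; this is a WS (even) row.
Chart row 4 tiled across columns 1-13: P P K K P P K P P P K K P
Wrong side: read the tiled row from column 13 down to 1 and exchange K with P (leave O, /).
Row 16 as worked: K P P K K K P K K P P K K
Counting 10 along the worked row gives P.

Result:
P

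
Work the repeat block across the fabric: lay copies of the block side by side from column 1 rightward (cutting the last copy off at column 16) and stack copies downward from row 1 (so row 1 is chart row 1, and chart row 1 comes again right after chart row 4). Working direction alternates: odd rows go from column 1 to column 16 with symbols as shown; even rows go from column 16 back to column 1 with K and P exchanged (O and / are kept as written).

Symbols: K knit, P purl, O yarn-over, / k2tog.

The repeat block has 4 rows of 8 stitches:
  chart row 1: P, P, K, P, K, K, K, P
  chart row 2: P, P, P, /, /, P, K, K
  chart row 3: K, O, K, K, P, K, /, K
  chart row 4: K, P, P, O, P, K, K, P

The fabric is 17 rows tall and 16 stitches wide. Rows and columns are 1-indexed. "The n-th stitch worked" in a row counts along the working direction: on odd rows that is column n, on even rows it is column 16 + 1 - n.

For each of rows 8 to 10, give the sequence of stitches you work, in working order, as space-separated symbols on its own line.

Row 8: chart row 4, WS - tiled (columns 1-16): K P P O P K K P K P P O P K K P; work from column 16 back to 1 with K<->P swapped.
Row 9: chart row 1, RS - tile across columns 1-16 and work as-is.
Row 10: chart row 2, WS - tiled (columns 1-16): P P P / / P K K P P P / / P K K; work from column 16 back to 1 with K<->P swapped.

== ROWS AS WORKED ==
K P P K O K K P K P P K O K K P
P P K P K K K P P P K P K K K P
P P K / / K K K P P K / / K K K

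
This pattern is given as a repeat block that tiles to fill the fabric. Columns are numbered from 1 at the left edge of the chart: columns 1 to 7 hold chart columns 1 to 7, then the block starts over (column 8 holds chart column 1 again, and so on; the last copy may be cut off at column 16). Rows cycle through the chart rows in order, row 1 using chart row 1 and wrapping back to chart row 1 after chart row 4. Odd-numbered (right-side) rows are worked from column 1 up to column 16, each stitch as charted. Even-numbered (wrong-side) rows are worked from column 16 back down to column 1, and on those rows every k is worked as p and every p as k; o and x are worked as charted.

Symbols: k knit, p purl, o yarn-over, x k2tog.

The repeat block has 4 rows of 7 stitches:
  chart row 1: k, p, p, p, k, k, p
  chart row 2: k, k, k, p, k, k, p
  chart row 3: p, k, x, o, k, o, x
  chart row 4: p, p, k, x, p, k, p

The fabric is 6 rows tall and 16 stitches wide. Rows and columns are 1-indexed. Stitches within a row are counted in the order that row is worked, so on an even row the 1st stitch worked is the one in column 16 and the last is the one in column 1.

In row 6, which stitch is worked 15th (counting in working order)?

== STITCH ==
p

Derivation:
Row 6 uses chart row ((6-1) mod 4)+1 = 2. Row 6 is even, so WS.
Chart row 2 tiled across columns 1-16: k k k p k k p k k k p k k p k k
WS: work from column 16 back to column 1 (reverse the tiled row), swapping k<->p (o and x unchanged).
Row 6 as worked: p p k p p k p p p k p p k p p p
The 15th stitch worked is p.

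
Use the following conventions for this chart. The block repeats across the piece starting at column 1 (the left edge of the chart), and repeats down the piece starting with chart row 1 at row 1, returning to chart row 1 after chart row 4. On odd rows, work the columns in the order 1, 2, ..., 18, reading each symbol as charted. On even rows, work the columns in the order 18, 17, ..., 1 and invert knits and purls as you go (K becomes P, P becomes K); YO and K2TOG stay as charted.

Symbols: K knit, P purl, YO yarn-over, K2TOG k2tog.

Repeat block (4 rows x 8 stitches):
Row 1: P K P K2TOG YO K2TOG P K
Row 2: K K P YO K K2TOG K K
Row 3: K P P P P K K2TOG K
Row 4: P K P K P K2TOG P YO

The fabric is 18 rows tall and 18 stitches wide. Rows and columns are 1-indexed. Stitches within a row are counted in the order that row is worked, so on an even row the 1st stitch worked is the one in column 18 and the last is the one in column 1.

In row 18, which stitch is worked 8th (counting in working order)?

Result:
K

Derivation:
Row 18 uses chart row ((18-1) mod 4)+1 = 2. Row 18 is even, so WS.
Chart row 2 tiled across columns 1-18: K K P YO K K2TOG K K K K P YO K K2TOG K K K K
WS row: flip the tiled sequence (start at column 18) and apply K<->P; YO and K2TOG stay.
Row 18 as worked: P P P P K2TOG P YO K P P P P K2TOG P YO K P P
The 8th stitch worked is K.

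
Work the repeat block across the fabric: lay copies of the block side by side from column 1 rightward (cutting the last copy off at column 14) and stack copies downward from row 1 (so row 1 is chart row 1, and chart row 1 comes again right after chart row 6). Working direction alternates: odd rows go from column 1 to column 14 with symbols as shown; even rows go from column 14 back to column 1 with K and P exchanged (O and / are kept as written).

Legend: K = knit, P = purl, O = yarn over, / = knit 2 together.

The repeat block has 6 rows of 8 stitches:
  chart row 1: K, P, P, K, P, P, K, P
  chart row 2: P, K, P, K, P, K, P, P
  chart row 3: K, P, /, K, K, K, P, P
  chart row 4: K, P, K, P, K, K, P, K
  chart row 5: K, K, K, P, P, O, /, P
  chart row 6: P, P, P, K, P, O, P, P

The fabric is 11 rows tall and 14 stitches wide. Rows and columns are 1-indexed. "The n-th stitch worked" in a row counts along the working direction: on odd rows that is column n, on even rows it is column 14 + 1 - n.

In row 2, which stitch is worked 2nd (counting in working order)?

For row 2: chart row = ((2-1) mod 6) + 1 = 2; this is a WS (even) row.
Chart row 2 tiled across columns 1-14: P K P K P K P P P K P K P K
WS row: flip the tiled sequence (start at column 14) and apply K<->P; O and / stay.
Row 2 as worked: P K P K P K K K P K P K P K
The 2nd stitch worked is K.

Stitch:
K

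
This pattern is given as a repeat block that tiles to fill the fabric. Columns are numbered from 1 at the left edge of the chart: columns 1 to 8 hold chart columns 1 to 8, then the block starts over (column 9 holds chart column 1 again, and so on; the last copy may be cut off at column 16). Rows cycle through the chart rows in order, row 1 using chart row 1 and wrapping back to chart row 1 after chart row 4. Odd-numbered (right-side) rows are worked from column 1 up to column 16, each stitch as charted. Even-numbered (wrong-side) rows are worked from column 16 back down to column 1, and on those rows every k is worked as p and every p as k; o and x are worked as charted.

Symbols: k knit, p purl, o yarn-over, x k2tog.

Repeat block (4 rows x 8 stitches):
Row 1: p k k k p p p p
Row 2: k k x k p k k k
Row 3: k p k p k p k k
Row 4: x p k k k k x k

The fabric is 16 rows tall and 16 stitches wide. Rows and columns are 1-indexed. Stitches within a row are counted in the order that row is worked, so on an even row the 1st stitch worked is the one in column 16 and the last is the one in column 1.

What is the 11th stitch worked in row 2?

Row 2 uses chart row ((2-1) mod 4)+1 = 2. Row 2 is even, so WS.
Chart row 2 tiled across columns 1-16: k k x k p k k k k k x k p k k k
Wrong side: read the tiled row from column 16 down to 1 and exchange k with p (leave o, x).
Row 2 as worked: p p p k p x p p p p p k p x p p
The 11th stitch worked is p.

Stitch:
p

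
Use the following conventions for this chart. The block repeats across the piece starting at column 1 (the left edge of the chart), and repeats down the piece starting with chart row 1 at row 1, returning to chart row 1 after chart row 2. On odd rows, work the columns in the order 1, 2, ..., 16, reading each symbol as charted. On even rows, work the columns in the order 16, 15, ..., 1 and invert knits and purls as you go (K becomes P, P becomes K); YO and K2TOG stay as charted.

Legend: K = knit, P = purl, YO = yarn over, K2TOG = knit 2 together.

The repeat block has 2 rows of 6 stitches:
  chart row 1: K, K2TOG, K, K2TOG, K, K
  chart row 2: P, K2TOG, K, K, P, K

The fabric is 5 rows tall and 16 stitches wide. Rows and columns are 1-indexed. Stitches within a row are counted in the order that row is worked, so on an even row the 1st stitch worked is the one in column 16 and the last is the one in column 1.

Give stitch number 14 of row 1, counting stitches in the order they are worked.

For row 1: chart row = ((1-1) mod 2) + 1 = 1; this is a RS (odd) row.
Chart row 1 tiled across columns 1-16: K K2TOG K K2TOG K K K K2TOG K K2TOG K K K K2TOG K K2TOG
RS: work column 1 to column 16, symbols as charted — the tiled row is the row as worked.
Counting 14 along the worked row gives K2TOG.

Result:
K2TOG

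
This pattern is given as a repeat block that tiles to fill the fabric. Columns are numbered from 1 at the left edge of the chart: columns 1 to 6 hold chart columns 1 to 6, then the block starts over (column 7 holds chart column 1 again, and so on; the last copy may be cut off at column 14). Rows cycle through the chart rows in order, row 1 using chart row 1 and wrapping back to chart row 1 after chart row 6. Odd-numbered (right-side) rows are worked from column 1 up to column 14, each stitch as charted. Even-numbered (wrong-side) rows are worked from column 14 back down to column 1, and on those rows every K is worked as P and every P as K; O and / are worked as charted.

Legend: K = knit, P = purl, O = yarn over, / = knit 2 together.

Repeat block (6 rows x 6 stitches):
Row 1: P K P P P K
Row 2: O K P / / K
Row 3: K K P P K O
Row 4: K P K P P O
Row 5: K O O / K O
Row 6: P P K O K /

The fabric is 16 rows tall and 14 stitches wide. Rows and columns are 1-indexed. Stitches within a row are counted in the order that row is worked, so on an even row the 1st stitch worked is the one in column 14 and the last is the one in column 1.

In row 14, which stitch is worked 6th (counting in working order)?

== STITCH ==
K

Derivation:
Row 14 uses chart row ((14-1) mod 6)+1 = 2. Row 14 is even, so WS.
Chart row 2 tiled across columns 1-14: O K P / / K O K P / / K O K
Wrong side: read the tiled row from column 14 down to 1 and exchange K with P (leave O, /).
Row 14 as worked: P O P / / K P O P / / K P O
Counting 6 along the worked row gives K.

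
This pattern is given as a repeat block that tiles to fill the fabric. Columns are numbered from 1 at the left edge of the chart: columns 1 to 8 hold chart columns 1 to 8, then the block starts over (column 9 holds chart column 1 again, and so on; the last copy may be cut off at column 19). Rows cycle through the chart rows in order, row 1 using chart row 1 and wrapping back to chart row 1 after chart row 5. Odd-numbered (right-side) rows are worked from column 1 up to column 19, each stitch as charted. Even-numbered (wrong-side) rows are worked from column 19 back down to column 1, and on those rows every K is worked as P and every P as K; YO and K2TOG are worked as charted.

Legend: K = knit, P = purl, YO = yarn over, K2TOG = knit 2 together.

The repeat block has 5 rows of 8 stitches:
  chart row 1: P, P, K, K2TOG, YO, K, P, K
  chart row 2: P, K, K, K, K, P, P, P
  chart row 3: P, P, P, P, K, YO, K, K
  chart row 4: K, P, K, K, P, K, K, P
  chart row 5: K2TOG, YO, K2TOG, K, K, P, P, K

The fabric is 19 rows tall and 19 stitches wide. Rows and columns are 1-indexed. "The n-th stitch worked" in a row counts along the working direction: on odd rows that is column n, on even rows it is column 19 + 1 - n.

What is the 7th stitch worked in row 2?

Result:
P

Derivation:
For row 2: chart row = ((2-1) mod 5) + 1 = 2; this is a WS (even) row.
Chart row 2 tiled across columns 1-19: P K K K K P P P P K K K K P P P P K K
Wrong side: read the tiled row from column 19 down to 1 and exchange K with P (leave YO, K2TOG).
Row 2 as worked: P P K K K K P P P P K K K K P P P P K
Counting 7 along the worked row gives P.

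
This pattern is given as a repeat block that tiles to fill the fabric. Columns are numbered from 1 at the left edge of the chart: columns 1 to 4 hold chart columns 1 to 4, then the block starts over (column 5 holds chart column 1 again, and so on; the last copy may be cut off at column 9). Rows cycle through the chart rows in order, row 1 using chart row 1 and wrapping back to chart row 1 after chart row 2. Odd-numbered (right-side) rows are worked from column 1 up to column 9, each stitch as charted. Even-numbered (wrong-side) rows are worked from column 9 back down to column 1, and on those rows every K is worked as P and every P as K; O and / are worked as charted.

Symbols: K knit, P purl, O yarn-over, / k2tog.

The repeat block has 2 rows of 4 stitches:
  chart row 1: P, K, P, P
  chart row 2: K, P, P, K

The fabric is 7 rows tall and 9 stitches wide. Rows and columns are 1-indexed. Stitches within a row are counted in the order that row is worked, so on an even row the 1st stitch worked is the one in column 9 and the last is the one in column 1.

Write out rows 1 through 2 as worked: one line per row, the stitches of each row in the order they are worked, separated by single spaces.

Result:
P K P P P K P P P
P P K K P P K K P

Derivation:
Row 1: chart row 1, RS - tile across columns 1-9 and work as-is.
Row 2: chart row 2, WS - tiled (columns 1-9): K P P K K P P K K; work from column 9 back to 1 with K<->P swapped.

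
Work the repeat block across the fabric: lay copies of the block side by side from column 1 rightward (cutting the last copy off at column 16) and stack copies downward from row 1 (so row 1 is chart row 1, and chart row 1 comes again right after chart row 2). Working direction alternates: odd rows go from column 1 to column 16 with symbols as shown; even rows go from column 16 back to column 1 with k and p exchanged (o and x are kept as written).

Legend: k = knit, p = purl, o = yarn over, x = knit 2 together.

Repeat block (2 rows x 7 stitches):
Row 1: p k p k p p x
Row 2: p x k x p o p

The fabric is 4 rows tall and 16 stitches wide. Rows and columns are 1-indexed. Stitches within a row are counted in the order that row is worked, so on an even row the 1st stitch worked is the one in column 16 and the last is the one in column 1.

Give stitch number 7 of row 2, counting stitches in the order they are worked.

Stitch:
p

Derivation:
Row 2: (2-1) mod 2 = 1, so use chart row 2. Even row -> WS.
Chart row 2 tiled across columns 1-16: p x k x p o p p x k x p o p p x
WS: work from column 16 back to column 1 (reverse the tiled row), swapping k<->p (o and x unchanged).
Row 2 as worked: x k k o k x p x k k o k x p x k
The 7th stitch worked is p.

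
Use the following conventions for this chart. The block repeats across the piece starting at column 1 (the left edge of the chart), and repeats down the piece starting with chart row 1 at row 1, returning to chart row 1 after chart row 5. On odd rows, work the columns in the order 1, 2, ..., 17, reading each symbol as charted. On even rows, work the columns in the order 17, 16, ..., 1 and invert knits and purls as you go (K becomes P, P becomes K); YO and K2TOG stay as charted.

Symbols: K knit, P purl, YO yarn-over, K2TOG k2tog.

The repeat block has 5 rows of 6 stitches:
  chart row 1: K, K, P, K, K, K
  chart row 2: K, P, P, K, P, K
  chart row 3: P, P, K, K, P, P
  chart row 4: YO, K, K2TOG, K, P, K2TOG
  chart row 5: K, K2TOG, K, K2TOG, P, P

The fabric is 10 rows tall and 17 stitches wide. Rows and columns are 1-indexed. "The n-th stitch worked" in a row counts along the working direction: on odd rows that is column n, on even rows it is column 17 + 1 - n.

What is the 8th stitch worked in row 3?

For row 3: chart row = ((3-1) mod 5) + 1 = 3; this is a RS (odd) row.
Chart row 3 tiled across columns 1-17: P P K K P P P P K K P P P P K K P
RS row: no reversal, no swap; stitch n worked = column n.
Stitch 8 in working order -> P

Result:
P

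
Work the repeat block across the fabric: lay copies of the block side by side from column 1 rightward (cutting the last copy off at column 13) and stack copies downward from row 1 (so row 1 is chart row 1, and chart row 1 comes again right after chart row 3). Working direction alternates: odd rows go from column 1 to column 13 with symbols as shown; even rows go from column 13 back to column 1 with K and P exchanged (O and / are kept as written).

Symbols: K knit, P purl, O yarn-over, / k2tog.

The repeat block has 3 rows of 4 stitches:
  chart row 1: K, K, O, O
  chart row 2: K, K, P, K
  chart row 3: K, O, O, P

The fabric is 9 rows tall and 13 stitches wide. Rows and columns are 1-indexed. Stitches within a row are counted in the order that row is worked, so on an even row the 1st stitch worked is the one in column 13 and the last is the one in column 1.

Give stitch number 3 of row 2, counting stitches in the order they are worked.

Row 2 uses chart row ((2-1) mod 3)+1 = 2. Row 2 is even, so WS.
Chart row 2 tiled across columns 1-13: K K P K K K P K K K P K K
WS: work from column 13 back to column 1 (reverse the tiled row), swapping K<->P (O and / unchanged).
Row 2 as worked: P P K P P P K P P P K P P
The 3rd stitch worked is K.

Stitch:
K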